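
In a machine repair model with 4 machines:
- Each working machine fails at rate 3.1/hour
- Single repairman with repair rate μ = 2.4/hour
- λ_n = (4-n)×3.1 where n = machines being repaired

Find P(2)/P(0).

P(2)/P(0) = ∏_{i=0}^{2-1} λ_i/μ_{i+1}
= (4-0)×3.1/2.4 × (4-1)×3.1/2.4
= 20.0208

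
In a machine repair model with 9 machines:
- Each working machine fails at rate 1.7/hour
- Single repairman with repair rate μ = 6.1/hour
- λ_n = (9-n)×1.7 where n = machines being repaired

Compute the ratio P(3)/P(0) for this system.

P(3)/P(0) = ∏_{i=0}^{3-1} λ_i/μ_{i+1}
= (9-0)×1.7/6.1 × (9-1)×1.7/6.1 × (9-2)×1.7/6.1
= 10.9091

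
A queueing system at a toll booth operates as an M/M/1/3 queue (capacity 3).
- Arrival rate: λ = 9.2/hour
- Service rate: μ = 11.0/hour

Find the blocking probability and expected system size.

ρ = λ/μ = 9.2/11.0 = 0.83636
P₀ = (1-ρ)/(1-ρ^(K+1)) = (1-0.83636)/(1-0.83636^4) = 0.16364/0.51070 = 0.3204
P_K = P₀×ρ^K = 0.32042 × 0.83636^3 = 0.32042 × 0.58503 = 0.1875
Blocking probability P_3 = 0.1875 (18.75%)
L = ρ[1 - (K+1)ρ^K + Kρ^(K+1)] / [(1-ρ)(1-ρ^(K+1))]
L = 0.83636 × (1 - 4×0.585032 + 3×0.489298) / ((1 - 0.83636) × (1 - 0.489298)) = 1.2786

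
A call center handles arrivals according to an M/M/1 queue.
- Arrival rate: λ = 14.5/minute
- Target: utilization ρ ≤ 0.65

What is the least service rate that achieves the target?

ρ = λ/μ, so μ = λ/ρ
μ ≥ 14.5/0.65 = 22.3077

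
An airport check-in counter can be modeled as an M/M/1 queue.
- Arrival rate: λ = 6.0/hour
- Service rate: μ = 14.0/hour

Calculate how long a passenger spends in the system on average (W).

First, compute utilization: ρ = λ/μ = 6.0/14.0 = 0.4286
For M/M/1: W = 1/(μ-λ)
W = 1/(14.0-6.0) = 1/8.00
W = 0.1250 hours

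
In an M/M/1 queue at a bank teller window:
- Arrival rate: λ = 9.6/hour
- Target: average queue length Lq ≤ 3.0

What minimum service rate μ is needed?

For M/M/1: Lq = λ²/(μ(μ-λ))
Need Lq ≤ 3.0, i.e. μ(μ-λ) ≥ λ²/3.0
μ² - 9.6μ - 92.16/3.0 ≥ 0  →  μ² - 9.6μ - 30.7200 ≥ 0
Quadratic formula (positive root): μ = [λ + √(λ² + 4×30.7200)]/2
Discriminant: 92.16 + 4×30.7200 = 215.0400, √215.0400 = 14.6642
μ ≥ (9.6 + 14.6642)/2 = 12.1321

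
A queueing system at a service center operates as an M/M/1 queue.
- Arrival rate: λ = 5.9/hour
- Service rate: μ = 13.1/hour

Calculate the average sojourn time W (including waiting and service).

First, compute utilization: ρ = λ/μ = 5.9/13.1 = 0.4504
For M/M/1: W = 1/(μ-λ)
W = 1/(13.1-5.9) = 1/7.20
W = 0.1389 hours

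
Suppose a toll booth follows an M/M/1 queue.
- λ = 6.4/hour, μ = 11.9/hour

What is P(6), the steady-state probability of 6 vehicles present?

ρ = λ/μ = 6.4/11.9 = 0.5378
P(n) = (1-ρ)ρⁿ
P(6) = (1-0.5378) × 0.5378^6
P(6) = 0.4622 × 0.02419
P(6) = 0.01118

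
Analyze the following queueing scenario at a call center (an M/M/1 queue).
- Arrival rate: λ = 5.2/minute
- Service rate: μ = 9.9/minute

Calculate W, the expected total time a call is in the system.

First, compute utilization: ρ = λ/μ = 5.2/9.9 = 0.5253
For M/M/1: W = 1/(μ-λ)
W = 1/(9.9-5.2) = 1/4.70
W = 0.2128 minutes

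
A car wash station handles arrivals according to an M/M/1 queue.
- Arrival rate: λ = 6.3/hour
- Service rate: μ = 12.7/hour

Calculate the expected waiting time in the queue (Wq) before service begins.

First, compute utilization: ρ = λ/μ = 6.3/12.7 = 0.4961
For M/M/1: Wq = λ/(μ(μ-λ))
Wq = 6.3/(12.7 × (12.7-6.3))
Wq = 6.3/(12.7 × 6.40)
Wq = 0.07751 hours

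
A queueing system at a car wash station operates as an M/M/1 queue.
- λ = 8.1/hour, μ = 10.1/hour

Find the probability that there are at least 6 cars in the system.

ρ = λ/μ = 8.1/10.1 = 0.8020
P(N ≥ n) = ρⁿ
P(N ≥ 6) = 0.8020^6
P(N ≥ 6) = 0.2661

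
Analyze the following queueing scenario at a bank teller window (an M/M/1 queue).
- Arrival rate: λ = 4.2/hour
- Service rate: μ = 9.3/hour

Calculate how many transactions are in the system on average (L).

ρ = λ/μ = 4.2/9.3 = 0.4516
For M/M/1: L = λ/(μ-λ)
L = 4.2/(9.3-4.2) = 4.2/5.10
L = 0.8235 transactions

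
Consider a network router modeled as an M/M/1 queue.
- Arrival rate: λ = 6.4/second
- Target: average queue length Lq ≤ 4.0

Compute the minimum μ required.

For M/M/1: Lq = λ²/(μ(μ-λ))
Need Lq ≤ 4.0, i.e. μ(μ-λ) ≥ λ²/4.0
μ² - 6.4μ - 40.96/4.0 ≥ 0  →  μ² - 6.4μ - 10.2400 ≥ 0
Quadratic formula (positive root): μ = [λ + √(λ² + 4×10.2400)]/2
Discriminant: 40.96 + 4×10.2400 = 81.9200, √81.9200 = 9.0510
μ ≥ (6.4 + 9.0510)/2 = 7.7255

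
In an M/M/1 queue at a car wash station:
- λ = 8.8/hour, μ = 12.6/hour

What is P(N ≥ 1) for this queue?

ρ = λ/μ = 8.8/12.6 = 0.6984
P(N ≥ n) = ρⁿ
P(N ≥ 1) = 0.6984^1
P(N ≥ 1) = 0.6984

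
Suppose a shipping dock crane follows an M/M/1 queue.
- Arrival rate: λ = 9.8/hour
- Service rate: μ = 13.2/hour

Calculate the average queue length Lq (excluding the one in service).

ρ = λ/μ = 9.8/13.2 = 0.7424
For M/M/1: Lq = λ²/(μ(μ-λ))
Lq = 96.04/(13.2 × 3.40)
Lq = 2.1399 containers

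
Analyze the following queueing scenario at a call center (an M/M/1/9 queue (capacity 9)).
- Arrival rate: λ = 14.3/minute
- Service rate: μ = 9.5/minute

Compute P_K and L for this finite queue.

ρ = λ/μ = 14.3/9.5 = 1.50526
P₀ = (1-ρ)/(1-ρ^(K+1)) = (1-1.50526)/(1-1.50526^10) = -0.5053/-58.7194 = 0.008605
P_K = P₀×ρ^K = 0.008605 × 1.50526^9 = 0.008605 × 39.6738 = 0.3414
Blocking probability P_9 = 0.3414 (34.14%)
L = ρ[1 - (K+1)ρ^K + Kρ^(K+1)] / [(1-ρ)(1-ρ^(K+1))]
L = 1.50526 × (1 - 10×39.6738 + 9×59.7194) / ((1 - 1.50526) × (1 - 59.7194)) = 7.1911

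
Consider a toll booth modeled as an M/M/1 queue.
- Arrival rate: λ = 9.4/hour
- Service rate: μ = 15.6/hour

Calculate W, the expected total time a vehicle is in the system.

First, compute utilization: ρ = λ/μ = 9.4/15.6 = 0.6026
For M/M/1: W = 1/(μ-λ)
W = 1/(15.6-9.4) = 1/6.20
W = 0.1613 hours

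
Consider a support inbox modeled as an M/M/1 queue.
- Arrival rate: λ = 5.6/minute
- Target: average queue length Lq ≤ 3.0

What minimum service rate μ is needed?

For M/M/1: Lq = λ²/(μ(μ-λ))
Need Lq ≤ 3.0, i.e. μ(μ-λ) ≥ λ²/3.0
μ² - 5.6μ - 31.36/3.0 ≥ 0  →  μ² - 5.6μ - 10.45333 ≥ 0
Quadratic formula (positive root): μ = [λ + √(λ² + 4×10.45333)]/2
Discriminant: 31.36 + 4×10.45333 = 73.1733, √73.1733 = 8.55414
μ ≥ (5.6 + 8.55414)/2 = 7.0771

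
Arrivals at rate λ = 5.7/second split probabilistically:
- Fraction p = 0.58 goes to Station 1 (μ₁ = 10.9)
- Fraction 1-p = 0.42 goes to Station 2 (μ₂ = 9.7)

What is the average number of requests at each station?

Effective rates: λ₁ = 5.7×0.58 = 3.306, λ₂ = 5.7×0.42 = 2.394
Station 1: ρ₁ = 3.306/10.9 = 0.3033, L₁ = ρ₁/(1-ρ₁) = 0.3033/(1-0.3033) = 0.4353
Station 2: ρ₂ = 2.394/9.7 = 0.2468, L₂ = ρ₂/(1-ρ₂) = 0.2468/(1-0.2468) = 0.3277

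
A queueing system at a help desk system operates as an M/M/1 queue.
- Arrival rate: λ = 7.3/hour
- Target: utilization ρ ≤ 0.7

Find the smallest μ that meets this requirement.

ρ = λ/μ, so μ = λ/ρ
μ ≥ 7.3/0.7 = 10.4286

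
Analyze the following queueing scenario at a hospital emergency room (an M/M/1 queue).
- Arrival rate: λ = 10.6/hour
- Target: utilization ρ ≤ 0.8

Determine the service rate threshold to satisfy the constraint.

ρ = λ/μ, so μ = λ/ρ
μ ≥ 10.6/0.8 = 13.2500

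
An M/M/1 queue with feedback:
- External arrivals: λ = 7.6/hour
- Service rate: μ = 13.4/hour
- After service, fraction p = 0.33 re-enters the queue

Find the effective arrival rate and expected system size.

Effective arrival rate: λ_eff = λ/(1-p) = 7.6/(1-0.33) = 7.6/0.67 = 11.343284
ρ = λ_eff/μ = 11.343284/13.4 = 0.8465137
L = ρ/(1-ρ) = 0.8465137/(1-0.8465137) = 5.5152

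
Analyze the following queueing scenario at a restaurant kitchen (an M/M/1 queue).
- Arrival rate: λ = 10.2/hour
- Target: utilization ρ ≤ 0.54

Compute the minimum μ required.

ρ = λ/μ, so μ = λ/ρ
μ ≥ 10.2/0.54 = 18.8889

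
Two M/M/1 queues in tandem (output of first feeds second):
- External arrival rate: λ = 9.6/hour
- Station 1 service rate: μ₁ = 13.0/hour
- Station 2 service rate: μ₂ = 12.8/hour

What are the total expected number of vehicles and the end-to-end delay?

By Jackson's theorem, each station behaves as independent M/M/1.
Station 1: ρ₁ = 9.6/13.0 = 0.7385, L₁ = ρ₁/(1-ρ₁) = λ/(μ₁-λ) = 9.6/3.40 = 2.8235
Station 2: ρ₂ = 9.6/12.8 = 0.7500, L₂ = ρ₂/(1-ρ₂) = λ/(μ₂-λ) = 9.6/3.20 = 3.0000
Total: L = L₁ + L₂ = 2.8235 + 3.0000 = 5.8235
W = L/λ = 5.8235/9.6 = 0.6066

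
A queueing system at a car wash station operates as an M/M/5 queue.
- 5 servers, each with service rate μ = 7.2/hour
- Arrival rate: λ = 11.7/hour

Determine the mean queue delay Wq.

Traffic intensity: ρ = λ/(cμ) = 11.7/(5×7.2) = 0.3250
Since ρ = 0.3250 < 1, system is stable.
Offered load a = λ/μ = cρ = 11.7/7.2 = 1.6250
P₀ = [ Σₙ₌₀^4 aⁿ/n! + a^5/(5!(1-ρ)) ]⁻¹
Σ = a^0/0! + a^1/1! + a^2/2! + a^3/3! + a^4/4! = 1.0000 + 1.6250 + 1.3203 + 0.7152 + 0.2905 = 4.9510
a^5/(5!(1-ρ)) = 11.3310/(120 × 0.6750) = 0.1399
P₀ = 1/(4.9510 + 0.1399) = 0.1964
Lq = P₀·a^5·ρ / (5!(1-ρ)²) = 0.1964 × 11.3310 × 0.3250 / (120 × 0.4556) = 0.01323
Wq = Lq/λ = 0.01323/11.7 = 0.001131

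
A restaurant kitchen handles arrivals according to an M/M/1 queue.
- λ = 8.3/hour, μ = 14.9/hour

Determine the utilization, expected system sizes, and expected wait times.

Step 1: ρ = λ/μ = 8.3/14.9 = 0.5570
Step 2: L = λ/(μ-λ) = 8.3/6.60 = 1.2576
Step 3: Lq = λ²/(μ(μ-λ)) = 68.89/(14.9×6.60) = 0.7005
Step 4: W = 1/(μ-λ) = 1/6.60 = 0.15152
Step 5: Wq = λ/(μ(μ-λ)) = 8.3/(14.9×6.60) = 0.08440
Step 6: P(0) = 1-ρ = 0.4430
Verify: L = λW = 8.3×0.15152 = 1.2576 ✔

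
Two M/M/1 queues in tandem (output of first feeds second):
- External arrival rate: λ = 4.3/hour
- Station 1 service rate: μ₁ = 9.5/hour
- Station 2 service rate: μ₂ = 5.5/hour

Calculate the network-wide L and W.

By Jackson's theorem, each station behaves as independent M/M/1.
Station 1: ρ₁ = 4.3/9.5 = 0.4526, L₁ = ρ₁/(1-ρ₁) = λ/(μ₁-λ) = 4.3/5.20 = 0.8269231
Station 2: ρ₂ = 4.3/5.5 = 0.7818, L₂ = ρ₂/(1-ρ₂) = λ/(μ₂-λ) = 4.3/1.20 = 3.583333
Total: L = L₁ + L₂ = 0.8269231 + 3.583333 = 4.41026
W = L/λ = 4.41026/4.3 = 1.0256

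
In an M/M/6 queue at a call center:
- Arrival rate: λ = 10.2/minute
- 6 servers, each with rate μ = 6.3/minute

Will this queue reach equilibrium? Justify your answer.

Stability requires ρ = λ/(cμ) < 1
ρ = 10.2/(6 × 6.3) = 10.2/37.80 = 0.2698
Since 0.2698 < 1, the system is STABLE.
The servers are busy 26.98% of the time.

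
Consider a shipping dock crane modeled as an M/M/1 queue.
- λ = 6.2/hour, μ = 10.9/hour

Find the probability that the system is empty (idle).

ρ = λ/μ = 6.2/10.9 = 0.5688
P(0) = 1 - ρ = 1 - 0.5688 = 0.4312
The server is idle 43.12% of the time.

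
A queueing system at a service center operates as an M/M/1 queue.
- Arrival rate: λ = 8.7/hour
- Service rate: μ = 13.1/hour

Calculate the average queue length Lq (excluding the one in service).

ρ = λ/μ = 8.7/13.1 = 0.6641
For M/M/1: Lq = λ²/(μ(μ-λ))
Lq = 75.69/(13.1 × 4.40)
Lq = 1.3132 customers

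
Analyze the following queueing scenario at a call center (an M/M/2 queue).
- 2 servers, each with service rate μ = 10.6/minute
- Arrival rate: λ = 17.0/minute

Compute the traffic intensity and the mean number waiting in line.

Traffic intensity: ρ = λ/(cμ) = 17.0/(2×10.6) = 0.8019
Since ρ = 0.8019 < 1, system is stable.
Offered load a = λ/μ = cρ = 17.0/10.6 = 1.6038
P₀ = [ Σₙ₌₀^1 aⁿ/n! + a^2/(2!(1-ρ)) ]⁻¹
Σ = a^0/0! + a^1/1! = 1.0000 + 1.6038 = 2.6038
a^2/(2!(1-ρ)) = 2.57209/(2 × 0.198113) = 6.4915
P₀ = 1/(2.6038 + 6.4915) = 0.1099
Lq = P₀·a^2·ρ / (2!(1-ρ)²) = 0.10995 × 2.5721 × 0.80189 / (2 × 0.039249) = 2.8889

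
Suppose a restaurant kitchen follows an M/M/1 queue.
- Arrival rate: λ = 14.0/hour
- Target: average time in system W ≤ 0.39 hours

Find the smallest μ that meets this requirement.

For M/M/1: W = 1/(μ-λ)
Need W ≤ 0.39, so 1/(μ-λ) ≤ 0.39
μ - λ ≥ 1/0.39 = 2.5641
μ ≥ 14.0 + 2.5641 = 16.5641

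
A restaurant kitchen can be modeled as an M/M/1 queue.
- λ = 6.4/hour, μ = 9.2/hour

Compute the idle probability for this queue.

ρ = λ/μ = 6.4/9.2 = 0.6957
P(0) = 1 - ρ = 1 - 0.6957 = 0.3043
The server is idle 30.43% of the time.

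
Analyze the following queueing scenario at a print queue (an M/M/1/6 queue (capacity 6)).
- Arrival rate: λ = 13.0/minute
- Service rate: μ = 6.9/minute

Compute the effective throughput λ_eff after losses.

ρ = λ/μ = 13.0/6.9 = 1.88406
P₀ = (1-ρ)/(1-ρ^(K+1)) = (1-1.88406)/(1-1.88406^7) = -0.8841/-83.2681 = 0.01062
P_K = P₀×ρ^K = 0.010617 × 1.88406^6 = 0.010617 × 44.7269 = 0.4749
λ_eff = λ(1-P_K) = 13.0 × (1 - 0.47487) = 13.0 × 0.52513 = 6.8267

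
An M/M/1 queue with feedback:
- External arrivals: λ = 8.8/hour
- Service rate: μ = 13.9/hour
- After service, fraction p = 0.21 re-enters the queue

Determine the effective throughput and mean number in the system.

Effective arrival rate: λ_eff = λ/(1-p) = 8.8/(1-0.21) = 8.8/0.79 = 11.13924
ρ = λ_eff/μ = 11.13924/13.9 = 0.801384
L = ρ/(1-ρ) = 0.801384/(1-0.801384) = 4.0348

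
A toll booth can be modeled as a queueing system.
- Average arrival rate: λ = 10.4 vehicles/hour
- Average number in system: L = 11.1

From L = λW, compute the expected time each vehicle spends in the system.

Little's Law: L = λW, so W = L/λ
W = 11.1/10.4 = 1.0673 hours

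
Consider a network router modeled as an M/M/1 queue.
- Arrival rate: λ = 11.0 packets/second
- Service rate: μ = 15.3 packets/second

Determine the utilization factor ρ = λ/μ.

Server utilization: ρ = λ/μ
ρ = 11.0/15.3 = 0.7190
The server is busy 71.90% of the time.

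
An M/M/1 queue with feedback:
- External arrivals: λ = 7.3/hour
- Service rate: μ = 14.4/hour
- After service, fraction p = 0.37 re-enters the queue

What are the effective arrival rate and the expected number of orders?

Effective arrival rate: λ_eff = λ/(1-p) = 7.3/(1-0.37) = 7.3/0.63 = 11.5873
ρ = λ_eff/μ = 11.5873/14.4 = 0.804674
L = ρ/(1-ρ) = 0.804674/(1-0.804674) = 4.1196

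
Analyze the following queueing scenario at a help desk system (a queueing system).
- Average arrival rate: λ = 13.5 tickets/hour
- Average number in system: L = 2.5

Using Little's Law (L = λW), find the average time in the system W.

Little's Law: L = λW, so W = L/λ
W = 2.5/13.5 = 0.1852 hours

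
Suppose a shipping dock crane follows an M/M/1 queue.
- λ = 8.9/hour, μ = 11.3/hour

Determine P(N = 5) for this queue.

ρ = λ/μ = 8.9/11.3 = 0.7876
P(n) = (1-ρ)ρⁿ
P(5) = (1-0.7876) × 0.7876^5
P(5) = 0.21240 × 0.30306
P(5) = 0.06437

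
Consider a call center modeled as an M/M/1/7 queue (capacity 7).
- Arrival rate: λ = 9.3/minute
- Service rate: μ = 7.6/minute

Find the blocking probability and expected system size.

ρ = λ/μ = 9.3/7.6 = 1.22368
P₀ = (1-ρ)/(1-ρ^(K+1)) = (1-1.22368)/(1-1.22368^8) = -0.2237/-4.0274 = 0.05554
P_K = P₀×ρ^K = 0.05554 × 1.22368^7 = 0.05554 × 4.1084 = 0.2282
Blocking probability P_7 = 0.2282 (22.82%)
L = ρ[1 - (K+1)ρ^K + Kρ^(K+1)] / [(1-ρ)(1-ρ^(K+1))]
L = 1.22368 × (1 - 8×4.10842 + 7×5.02739) / ((1 - 1.22368) × (1 - 5.02739)) = 4.5157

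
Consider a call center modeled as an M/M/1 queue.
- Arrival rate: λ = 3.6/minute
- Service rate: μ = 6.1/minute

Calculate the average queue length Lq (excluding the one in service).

ρ = λ/μ = 3.6/6.1 = 0.5902
For M/M/1: Lq = λ²/(μ(μ-λ))
Lq = 12.96/(6.1 × 2.50)
Lq = 0.8498 calls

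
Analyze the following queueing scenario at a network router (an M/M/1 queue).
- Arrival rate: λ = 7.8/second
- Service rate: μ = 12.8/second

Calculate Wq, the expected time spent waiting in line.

First, compute utilization: ρ = λ/μ = 7.8/12.8 = 0.6094
For M/M/1: Wq = λ/(μ(μ-λ))
Wq = 7.8/(12.8 × (12.8-7.8))
Wq = 7.8/(12.8 × 5.00)
Wq = 0.1219 seconds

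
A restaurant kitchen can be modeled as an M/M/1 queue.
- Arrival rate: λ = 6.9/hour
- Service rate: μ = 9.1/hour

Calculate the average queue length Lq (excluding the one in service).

ρ = λ/μ = 6.9/9.1 = 0.7582
For M/M/1: Lq = λ²/(μ(μ-λ))
Lq = 47.61/(9.1 × 2.20)
Lq = 2.3781 orders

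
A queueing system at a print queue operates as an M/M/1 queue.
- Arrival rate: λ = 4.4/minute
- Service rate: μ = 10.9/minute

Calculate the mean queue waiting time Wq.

First, compute utilization: ρ = λ/μ = 4.4/10.9 = 0.4037
For M/M/1: Wq = λ/(μ(μ-λ))
Wq = 4.4/(10.9 × (10.9-4.4))
Wq = 4.4/(10.9 × 6.50)
Wq = 0.06210 minutes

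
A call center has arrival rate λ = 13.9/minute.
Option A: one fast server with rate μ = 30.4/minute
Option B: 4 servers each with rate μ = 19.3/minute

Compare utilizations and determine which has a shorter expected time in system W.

Option A: single server μ = 30.4 (M/M/1)
  ρ_A = 13.9/30.4 = 0.4572
  W_A = 1/(μ-λ) = 1/(30.4-13.9) = 1/16.50 = 0.06061

Option B: 4 servers μ = 19.3 (M/M/4)
  ρ_B = λ/(cμ) = 13.9/(4×19.3) = 0.1801
  Offered load a = λ/μ = cρ = 13.9/19.3 = 0.7202
  P₀ = [ Σₙ₌₀^3 aⁿ/n! + a^4/(4!(1-ρ)) ]⁻¹
  Σ = a^0/0! + a^1/1! + a^2/2! + a^3/3! = 1.0000 + 0.7202 + 0.2593 + 0.06226 = 2.0418
  a^4/(4!(1-ρ)) = 0.2690/(24 × 0.8199) = 0.01367
  P₀ = 1/(2.0418 + 0.01367) = 0.4865
  Lq = P₀·a^4·ρ / (4!(1-ρ)²) = 0.4865 × 0.2690 × 0.1801 / (24 × 0.6723) = 0.001461
  Wq_B = Lq/λ = 0.001461/13.9 = 0.0001051
  W_B = Wq_B + 1/μ = 0.0001051 + 0.05181 = 0.05192

Since W_B = 0.05192 < W_A = 0.06061, Option B (multiple servers) has the shorter time in system.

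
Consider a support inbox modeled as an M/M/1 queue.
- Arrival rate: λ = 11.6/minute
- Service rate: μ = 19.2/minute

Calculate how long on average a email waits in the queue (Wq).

First, compute utilization: ρ = λ/μ = 11.6/19.2 = 0.6042
For M/M/1: Wq = λ/(μ(μ-λ))
Wq = 11.6/(19.2 × (19.2-11.6))
Wq = 11.6/(19.2 × 7.60)
Wq = 0.07950 minutes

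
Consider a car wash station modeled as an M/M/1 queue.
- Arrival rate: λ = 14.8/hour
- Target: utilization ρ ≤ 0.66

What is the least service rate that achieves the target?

ρ = λ/μ, so μ = λ/ρ
μ ≥ 14.8/0.66 = 22.4242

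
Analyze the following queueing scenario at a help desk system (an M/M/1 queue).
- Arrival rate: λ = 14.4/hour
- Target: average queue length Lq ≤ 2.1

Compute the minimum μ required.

For M/M/1: Lq = λ²/(μ(μ-λ))
Need Lq ≤ 2.1, i.e. μ(μ-λ) ≥ λ²/2.1
μ² - 14.4μ - 207.36/2.1 ≥ 0  →  μ² - 14.4μ - 98.74286 ≥ 0
Quadratic formula (positive root): μ = [λ + √(λ² + 4×98.74286)]/2
Discriminant: 207.36 + 4×98.74286 = 602.3314, √602.3314 = 24.5424
μ ≥ (14.4 + 24.5424)/2 = 19.4712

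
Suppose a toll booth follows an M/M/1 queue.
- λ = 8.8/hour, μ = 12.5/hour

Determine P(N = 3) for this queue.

ρ = λ/μ = 8.8/12.5 = 0.7040
P(n) = (1-ρ)ρⁿ
P(3) = (1-0.7040) × 0.7040^3
P(3) = 0.2960 × 0.3489
P(3) = 0.1033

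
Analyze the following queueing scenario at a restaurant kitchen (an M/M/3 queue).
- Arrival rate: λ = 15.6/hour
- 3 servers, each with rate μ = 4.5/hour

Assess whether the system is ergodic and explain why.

Stability requires ρ = λ/(cμ) < 1
ρ = 15.6/(3 × 4.5) = 15.6/13.50 = 1.1556
Since 1.1556 ≥ 1, the system is UNSTABLE.
Need c > λ/μ = 15.6/4.5 = 3.47.
Minimum servers needed: c = 4.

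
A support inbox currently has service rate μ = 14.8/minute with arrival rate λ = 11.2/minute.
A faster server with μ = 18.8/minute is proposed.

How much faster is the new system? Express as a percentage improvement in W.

System 1: ρ₁ = 11.2/14.8 = 0.7568, W₁ = 1/(14.8-11.2) = 0.2778
System 2: ρ₂ = 11.2/18.8 = 0.5957, W₂ = 1/(18.8-11.2) = 0.1316
Improvement: (W₁-W₂)/W₁ = (0.2778-0.1316)/0.2778 = 52.63%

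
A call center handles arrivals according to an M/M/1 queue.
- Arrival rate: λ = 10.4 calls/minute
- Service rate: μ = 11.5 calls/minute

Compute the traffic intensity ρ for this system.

Server utilization: ρ = λ/μ
ρ = 10.4/11.5 = 0.9043
The server is busy 90.43% of the time.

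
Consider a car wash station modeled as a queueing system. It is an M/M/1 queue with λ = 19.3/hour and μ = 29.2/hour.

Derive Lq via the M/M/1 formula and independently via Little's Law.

Method 1 (direct): Lq = λ²/(μ(μ-λ)) = 372.49/(29.2 × 9.90) = 1.2885

Method 2 (Little's Law):
W = 1/(μ-λ) = 1/9.90 = 0.10101
Wq = W - 1/μ = 0.10101 - 0.034247 = 0.06676
Lq = λWq = 19.3 × 0.06676 = 1.2885 ✔ (matches Method 1)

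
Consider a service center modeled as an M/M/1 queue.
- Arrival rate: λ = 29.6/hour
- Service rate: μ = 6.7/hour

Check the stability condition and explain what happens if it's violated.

Stability requires ρ = λ/(cμ) < 1
ρ = 29.6/(1 × 6.7) = 29.6/6.70 = 4.4179
Since 4.4179 ≥ 1, the system is UNSTABLE.
Queue grows without bound. Need μ > λ = 29.6.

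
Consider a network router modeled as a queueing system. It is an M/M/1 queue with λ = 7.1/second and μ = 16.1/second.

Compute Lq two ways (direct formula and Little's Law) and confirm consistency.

Method 1 (direct): Lq = λ²/(μ(μ-λ)) = 50.41/(16.1 × 9.00) = 0.3479

Method 2 (Little's Law):
W = 1/(μ-λ) = 1/9.00 = 0.11111
Wq = W - 1/μ = 0.11111 - 0.062112 = 0.04900
Lq = λWq = 7.1 × 0.04900 = 0.3479 ✔ (matches Method 1)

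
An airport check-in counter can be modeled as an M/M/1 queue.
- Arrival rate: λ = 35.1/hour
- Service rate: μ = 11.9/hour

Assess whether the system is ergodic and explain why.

Stability requires ρ = λ/(cμ) < 1
ρ = 35.1/(1 × 11.9) = 35.1/11.90 = 2.9496
Since 2.9496 ≥ 1, the system is UNSTABLE.
Queue grows without bound. Need μ > λ = 35.1.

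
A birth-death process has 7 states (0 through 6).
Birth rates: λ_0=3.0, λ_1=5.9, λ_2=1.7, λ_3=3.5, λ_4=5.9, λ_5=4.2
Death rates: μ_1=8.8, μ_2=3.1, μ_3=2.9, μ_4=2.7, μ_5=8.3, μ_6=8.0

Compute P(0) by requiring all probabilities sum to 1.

Ratios P(n)/P(0) = (λ₀···λₙ₋₁)/(μ₁···μₙ):
P(1)/P(0) = (3.0)/(8.8) = 0.34091
P(2)/P(0) = (3.0×5.9)/(8.8×3.1) = 0.64883
P(3)/P(0) = (3.0×5.9×1.7)/(8.8×3.1×2.9) = 0.38035
P(4)/P(0) = (3.0×5.9×1.7×3.5)/(8.8×3.1×2.9×2.7) = 0.49304
P(5)/P(0) = (3.0×5.9×1.7×3.5×5.9)/(8.8×3.1×2.9×2.7×8.3) = 0.35048
P(6)/P(0) = (3.0×5.9×1.7×3.5×5.9×4.2)/(8.8×3.1×2.9×2.7×8.3×8.0) = 0.18400

Normalization: ∑ P(n) = 1
P(0) × (1.0000 + 0.34091 + 0.64883 + 0.38035 + 0.49304 + 0.35048 + 0.18400) = 1
P(0) × 3.3976 = 1
P(0) = 1/3.3976 = 0.2943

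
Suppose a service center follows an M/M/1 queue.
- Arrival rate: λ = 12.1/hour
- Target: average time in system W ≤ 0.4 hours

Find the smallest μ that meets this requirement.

For M/M/1: W = 1/(μ-λ)
Need W ≤ 0.4, so 1/(μ-λ) ≤ 0.4
μ - λ ≥ 1/0.4 = 2.5000
μ ≥ 12.1 + 2.5000 = 14.6000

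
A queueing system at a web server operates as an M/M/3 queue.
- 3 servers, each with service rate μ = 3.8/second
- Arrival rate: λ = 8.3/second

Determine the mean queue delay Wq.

Traffic intensity: ρ = λ/(cμ) = 8.3/(3×3.8) = 0.7281
Since ρ = 0.7281 < 1, system is stable.
Offered load a = λ/μ = cρ = 8.3/3.8 = 2.1842
P₀ = [ Σₙ₌₀^2 aⁿ/n! + a^3/(3!(1-ρ)) ]⁻¹
Σ = a^0/0! + a^1/1! + a^2/2! = 1.0000 + 2.1842 + 2.3854 = 5.5696
a^3/(3!(1-ρ)) = 10.4204/(6 × 0.27193) = 6.3867
P₀ = 1/(5.5696 + 6.3867) = 0.08364
Lq = P₀·a^3·ρ / (3!(1-ρ)²) = 0.08364 × 10.4204 × 0.7281 / (6 × 0.07395) = 1.4302
Wq = Lq/λ = 1.4302/8.3 = 0.1723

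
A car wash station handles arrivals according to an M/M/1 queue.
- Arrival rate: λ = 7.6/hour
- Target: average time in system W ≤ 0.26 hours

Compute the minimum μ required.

For M/M/1: W = 1/(μ-λ)
Need W ≤ 0.26, so 1/(μ-λ) ≤ 0.26
μ - λ ≥ 1/0.26 = 3.8462
μ ≥ 7.6 + 3.8462 = 11.4462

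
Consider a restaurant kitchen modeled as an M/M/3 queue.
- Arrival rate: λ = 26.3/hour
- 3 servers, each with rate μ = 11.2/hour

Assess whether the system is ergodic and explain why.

Stability requires ρ = λ/(cμ) < 1
ρ = 26.3/(3 × 11.2) = 26.3/33.60 = 0.7827
Since 0.7827 < 1, the system is STABLE.
The servers are busy 78.27% of the time.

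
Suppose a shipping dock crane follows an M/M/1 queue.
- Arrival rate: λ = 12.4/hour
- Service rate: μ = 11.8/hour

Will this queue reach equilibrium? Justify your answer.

Stability requires ρ = λ/(cμ) < 1
ρ = 12.4/(1 × 11.8) = 12.4/11.80 = 1.0508
Since 1.0508 ≥ 1, the system is UNSTABLE.
Queue grows without bound. Need μ > λ = 12.4.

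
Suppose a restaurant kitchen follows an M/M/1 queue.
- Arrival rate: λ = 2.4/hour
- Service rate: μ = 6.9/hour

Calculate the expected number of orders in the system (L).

ρ = λ/μ = 2.4/6.9 = 0.3478
For M/M/1: L = λ/(μ-λ)
L = 2.4/(6.9-2.4) = 2.4/4.50
L = 0.5333 orders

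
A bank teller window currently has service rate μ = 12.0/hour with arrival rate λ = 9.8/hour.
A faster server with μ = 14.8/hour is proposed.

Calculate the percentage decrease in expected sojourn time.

System 1: ρ₁ = 9.8/12.0 = 0.8167, W₁ = 1/(12.0-9.8) = 0.4545
System 2: ρ₂ = 9.8/14.8 = 0.6622, W₂ = 1/(14.8-9.8) = 0.2000
Improvement: (W₁-W₂)/W₁ = (0.4545-0.2000)/0.4545 = 56.00%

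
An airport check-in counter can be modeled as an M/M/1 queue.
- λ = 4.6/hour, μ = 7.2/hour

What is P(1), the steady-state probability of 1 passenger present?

ρ = λ/μ = 4.6/7.2 = 0.6389
P(n) = (1-ρ)ρⁿ
P(1) = (1-0.6389) × 0.6389^1
P(1) = 0.3611 × 0.6389
P(1) = 0.2307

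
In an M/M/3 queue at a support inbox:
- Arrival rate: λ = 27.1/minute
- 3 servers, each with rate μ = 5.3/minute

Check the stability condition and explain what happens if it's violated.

Stability requires ρ = λ/(cμ) < 1
ρ = 27.1/(3 × 5.3) = 27.1/15.90 = 1.7044
Since 1.7044 ≥ 1, the system is UNSTABLE.
Need c > λ/μ = 27.1/5.3 = 5.11.
Minimum servers needed: c = 6.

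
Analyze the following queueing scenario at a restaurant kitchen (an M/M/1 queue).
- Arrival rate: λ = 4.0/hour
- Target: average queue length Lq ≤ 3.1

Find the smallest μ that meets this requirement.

For M/M/1: Lq = λ²/(μ(μ-λ))
Need Lq ≤ 3.1, i.e. μ(μ-λ) ≥ λ²/3.1
μ² - 4.0μ - 16.00/3.1 ≥ 0  →  μ² - 4.0μ - 5.16129 ≥ 0
Quadratic formula (positive root): μ = [λ + √(λ² + 4×5.16129)]/2
Discriminant: 16.00 + 4×5.16129 = 36.64516, √36.64516 = 6.05352
μ ≥ (4.0 + 6.05352)/2 = 5.0268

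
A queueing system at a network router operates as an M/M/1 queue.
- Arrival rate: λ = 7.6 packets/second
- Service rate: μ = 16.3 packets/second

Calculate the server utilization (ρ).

Server utilization: ρ = λ/μ
ρ = 7.6/16.3 = 0.4663
The server is busy 46.63% of the time.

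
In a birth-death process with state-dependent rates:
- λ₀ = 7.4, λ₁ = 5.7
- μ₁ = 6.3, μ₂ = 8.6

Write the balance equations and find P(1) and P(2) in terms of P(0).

Balance equations:
State 0: λ₀P₀ = μ₁P₁ → P₁ = (λ₀/μ₁)P₀ = (7.4/6.3)P₀ = 1.1746P₀
State 1: P₂ = (λ₀λ₁)/(μ₁μ₂)P₀ = (7.4×5.7)/(6.3×8.6)P₀ = 0.7785P₀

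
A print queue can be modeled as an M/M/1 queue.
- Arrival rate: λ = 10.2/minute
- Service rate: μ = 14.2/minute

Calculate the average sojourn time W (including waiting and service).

First, compute utilization: ρ = λ/μ = 10.2/14.2 = 0.7183
For M/M/1: W = 1/(μ-λ)
W = 1/(14.2-10.2) = 1/4.00
W = 0.2500 minutes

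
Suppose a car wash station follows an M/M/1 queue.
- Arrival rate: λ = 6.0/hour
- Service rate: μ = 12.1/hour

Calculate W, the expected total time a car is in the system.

First, compute utilization: ρ = λ/μ = 6.0/12.1 = 0.4959
For M/M/1: W = 1/(μ-λ)
W = 1/(12.1-6.0) = 1/6.10
W = 0.1639 hours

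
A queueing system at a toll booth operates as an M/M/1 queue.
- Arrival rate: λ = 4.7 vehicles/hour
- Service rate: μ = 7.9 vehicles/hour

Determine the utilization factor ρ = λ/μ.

Server utilization: ρ = λ/μ
ρ = 4.7/7.9 = 0.5949
The server is busy 59.49% of the time.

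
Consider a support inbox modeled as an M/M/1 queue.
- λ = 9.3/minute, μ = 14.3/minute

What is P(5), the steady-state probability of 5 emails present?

ρ = λ/μ = 9.3/14.3 = 0.65035
P(n) = (1-ρ)ρⁿ
P(5) = (1-0.65035) × 0.65035^5
P(5) = 0.34965 × 0.11634
P(5) = 0.04068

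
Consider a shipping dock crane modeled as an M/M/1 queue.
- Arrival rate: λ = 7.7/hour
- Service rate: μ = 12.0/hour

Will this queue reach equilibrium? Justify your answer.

Stability requires ρ = λ/(cμ) < 1
ρ = 7.7/(1 × 12.0) = 7.7/12.00 = 0.6417
Since 0.6417 < 1, the system is STABLE.
The server is busy 64.17% of the time.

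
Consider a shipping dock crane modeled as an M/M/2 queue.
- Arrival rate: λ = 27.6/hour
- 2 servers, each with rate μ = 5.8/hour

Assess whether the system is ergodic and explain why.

Stability requires ρ = λ/(cμ) < 1
ρ = 27.6/(2 × 5.8) = 27.6/11.60 = 2.3793
Since 2.3793 ≥ 1, the system is UNSTABLE.
Need c > λ/μ = 27.6/5.8 = 4.76.
Minimum servers needed: c = 5.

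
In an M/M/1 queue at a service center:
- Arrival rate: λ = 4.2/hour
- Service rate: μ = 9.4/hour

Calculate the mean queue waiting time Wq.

First, compute utilization: ρ = λ/μ = 4.2/9.4 = 0.4468
For M/M/1: Wq = λ/(μ(μ-λ))
Wq = 4.2/(9.4 × (9.4-4.2))
Wq = 4.2/(9.4 × 5.20)
Wq = 0.08592 hours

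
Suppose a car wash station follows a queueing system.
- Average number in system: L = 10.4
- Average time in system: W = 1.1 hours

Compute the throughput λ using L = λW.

Little's Law: L = λW, so λ = L/W
λ = 10.4/1.1 = 9.4545 cars/hour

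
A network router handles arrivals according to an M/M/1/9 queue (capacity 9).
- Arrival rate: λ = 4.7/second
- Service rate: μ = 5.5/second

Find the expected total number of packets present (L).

ρ = λ/μ = 4.7/5.5 = 0.85455
P₀ = (1-ρ)/(1-ρ^(K+1)) = (1-0.85455)/(1-0.85455^10) = 0.14545/0.79233 = 0.1836
P_K = P₀×ρ^K = 0.1836 × 0.85455^9 = 0.1836 × 0.2430 = 0.04461
L = ρ[1 - (K+1)ρ^K + Kρ^(K+1)] / [(1-ρ)(1-ρ^(K+1))]
L = 0.85455 × (1 - 10×0.243017 + 9×0.207670) / ((1 - 0.85455) × (1 - 0.207670)) = 3.2542 packets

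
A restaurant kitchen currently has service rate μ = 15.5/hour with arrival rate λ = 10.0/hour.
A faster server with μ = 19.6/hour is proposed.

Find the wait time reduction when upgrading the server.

System 1: ρ₁ = 10.0/15.5 = 0.6452, W₁ = 1/(15.5-10.0) = 0.18182
System 2: ρ₂ = 10.0/19.6 = 0.5102, W₂ = 1/(19.6-10.0) = 0.10417
Improvement: (W₁-W₂)/W₁ = (0.18182-0.10417)/0.18182 = 42.71%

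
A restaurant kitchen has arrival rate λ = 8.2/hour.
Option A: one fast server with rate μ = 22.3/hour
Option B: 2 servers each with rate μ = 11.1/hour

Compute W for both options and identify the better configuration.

Option A: single server μ = 22.3 (M/M/1)
  ρ_A = 8.2/22.3 = 0.3677
  W_A = 1/(μ-λ) = 1/(22.3-8.2) = 1/14.10 = 0.07092

Option B: 2 servers μ = 11.1 (M/M/2)
  ρ_B = λ/(cμ) = 8.2/(2×11.1) = 0.3694
  Offered load a = λ/μ = cρ = 8.2/11.1 = 0.7387
  P₀ = [ Σₙ₌₀^1 aⁿ/n! + a^2/(2!(1-ρ)) ]⁻¹
  Σ = a^0/0! + a^1/1! = 1.0000 + 0.7387 = 1.7387
  a^2/(2!(1-ρ)) = 0.5457/(2 × 0.6306) = 0.4327
  P₀ = 1/(1.7387 + 0.4327) = 0.4605
  Lq = P₀·a^2·ρ / (2!(1-ρ)²) = 0.4605 × 0.5457 × 0.3694 / (2 × 0.3977) = 0.1167
  Wq_B = Lq/λ = 0.1167/8.2 = 0.01423
  W_B = Wq_B + 1/μ = 0.01423 + 0.09009 = 0.1043

Since W_A = 0.07092 < W_B = 0.1043, Option A (single fast server) has the shorter time in system.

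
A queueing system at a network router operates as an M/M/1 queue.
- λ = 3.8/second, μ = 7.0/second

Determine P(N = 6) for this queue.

ρ = λ/μ = 3.8/7.0 = 0.5429
P(n) = (1-ρ)ρⁿ
P(6) = (1-0.5429) × 0.5429^6
P(6) = 0.4571 × 0.02560
P(6) = 0.01170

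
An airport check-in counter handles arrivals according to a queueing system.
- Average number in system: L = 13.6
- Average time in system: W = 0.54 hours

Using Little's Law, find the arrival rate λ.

Little's Law: L = λW, so λ = L/W
λ = 13.6/0.54 = 25.1852 passengers/hour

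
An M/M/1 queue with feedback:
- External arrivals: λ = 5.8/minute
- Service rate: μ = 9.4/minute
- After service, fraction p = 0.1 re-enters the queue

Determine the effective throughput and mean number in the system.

Effective arrival rate: λ_eff = λ/(1-p) = 5.8/(1-0.1) = 5.8/0.90 = 6.44444
ρ = λ_eff/μ = 6.44444/9.4 = 0.68558
L = ρ/(1-ρ) = 0.68558/(1-0.68558) = 2.1805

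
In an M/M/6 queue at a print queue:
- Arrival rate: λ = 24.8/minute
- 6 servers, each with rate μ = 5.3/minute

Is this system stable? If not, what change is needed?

Stability requires ρ = λ/(cμ) < 1
ρ = 24.8/(6 × 5.3) = 24.8/31.80 = 0.7799
Since 0.7799 < 1, the system is STABLE.
The servers are busy 77.99% of the time.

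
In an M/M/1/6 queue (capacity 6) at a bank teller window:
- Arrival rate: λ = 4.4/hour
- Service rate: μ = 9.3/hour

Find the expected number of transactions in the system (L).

ρ = λ/μ = 4.4/9.3 = 0.47312
P₀ = (1-ρ)/(1-ρ^(K+1)) = (1-0.47312)/(1-0.47312^7) = 0.5269/0.9947 = 0.5297
P_K = P₀×ρ^K = 0.52969 × 0.47312^6 = 0.52969 × 0.011216 = 0.005941
L = ρ[1 - (K+1)ρ^K + Kρ^(K+1)] / [(1-ρ)(1-ρ^(K+1))]
L = 0.47312 × (1 - 7×0.01122 + 6×0.005306) / ((1 - 0.47312) × (1 - 0.005306)) = 0.8606 transactions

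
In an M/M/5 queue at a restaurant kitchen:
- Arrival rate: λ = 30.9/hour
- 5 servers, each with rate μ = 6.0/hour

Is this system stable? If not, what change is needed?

Stability requires ρ = λ/(cμ) < 1
ρ = 30.9/(5 × 6.0) = 30.9/30.00 = 1.0300
Since 1.0300 ≥ 1, the system is UNSTABLE.
Need c > λ/μ = 30.9/6.0 = 5.15.
Minimum servers needed: c = 6.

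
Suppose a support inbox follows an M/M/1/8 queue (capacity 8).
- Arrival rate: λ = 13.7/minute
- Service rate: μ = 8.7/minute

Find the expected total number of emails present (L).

ρ = λ/μ = 13.7/8.7 = 1.57471
P₀ = (1-ρ)/(1-ρ^(K+1)) = (1-1.57471)/(1-1.57471^9) = -0.5747/-58.5395 = 0.009817
P_K = P₀×ρ^K = 0.009817 × 1.57471^8 = 0.009817 × 37.8098 = 0.3712
L = ρ[1 - (K+1)ρ^K + Kρ^(K+1)] / [(1-ρ)(1-ρ^(K+1))]
L = 1.57471 × (1 - 9×37.8098 + 8×59.5395) / ((1 - 1.57471) × (1 - 59.5395)) = 6.4137 emails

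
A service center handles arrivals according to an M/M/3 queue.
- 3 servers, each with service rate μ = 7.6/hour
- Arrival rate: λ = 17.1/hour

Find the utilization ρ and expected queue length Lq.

Traffic intensity: ρ = λ/(cμ) = 17.1/(3×7.6) = 0.7500
Since ρ = 0.7500 < 1, system is stable.
Offered load a = λ/μ = cρ = 17.1/7.6 = 2.2500
P₀ = [ Σₙ₌₀^2 aⁿ/n! + a^3/(3!(1-ρ)) ]⁻¹
Σ = a^0/0! + a^1/1! + a^2/2! = 1.0000 + 2.2500 + 2.5313 = 5.7813
a^3/(3!(1-ρ)) = 11.39063/(6 × 0.2500000) = 7.5938
P₀ = 1/(5.7813 + 7.5938) = 0.07477
Lq = P₀·a^3·ρ / (3!(1-ρ)²) = 0.074766 × 11.3906 × 0.75000 / (6 × 0.062500) = 1.7033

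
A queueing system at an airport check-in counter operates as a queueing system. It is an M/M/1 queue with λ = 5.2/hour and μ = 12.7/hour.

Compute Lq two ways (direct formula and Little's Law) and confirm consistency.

Method 1 (direct): Lq = λ²/(μ(μ-λ)) = 27.04/(12.7 × 7.50) = 0.2839

Method 2 (Little's Law):
W = 1/(μ-λ) = 1/7.50 = 0.13333
Wq = W - 1/μ = 0.13333 - 0.078740 = 0.05459
Lq = λWq = 5.2 × 0.05459 = 0.2839 ✔ (matches Method 1)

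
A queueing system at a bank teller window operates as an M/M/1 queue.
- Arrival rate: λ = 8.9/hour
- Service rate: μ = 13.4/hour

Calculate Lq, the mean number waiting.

ρ = λ/μ = 8.9/13.4 = 0.6642
For M/M/1: Lq = λ²/(μ(μ-λ))
Lq = 79.21/(13.4 × 4.50)
Lq = 1.3136 transactions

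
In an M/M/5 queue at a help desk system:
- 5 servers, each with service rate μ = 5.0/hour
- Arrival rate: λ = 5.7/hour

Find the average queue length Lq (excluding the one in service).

Traffic intensity: ρ = λ/(cμ) = 5.7/(5×5.0) = 0.2280
Since ρ = 0.2280 < 1, system is stable.
Offered load a = λ/μ = cρ = 5.7/5.0 = 1.1400
P₀ = [ Σₙ₌₀^4 aⁿ/n! + a^5/(5!(1-ρ)) ]⁻¹
Σ = a^0/0! + a^1/1! + a^2/2! + a^3/3! + a^4/4! = 1.0000 + 1.1400 + 0.6498 + 0.2469 + 0.07037 = 3.1071
a^5/(5!(1-ρ)) = 1.9254/(120 × 0.7720) = 0.02078
P₀ = 1/(3.1071 + 0.02078) = 0.3197
Lq = P₀·a^5·ρ / (5!(1-ρ)²) = 0.3197 × 1.9254 × 0.2280 / (120 × 0.5960) = 0.001962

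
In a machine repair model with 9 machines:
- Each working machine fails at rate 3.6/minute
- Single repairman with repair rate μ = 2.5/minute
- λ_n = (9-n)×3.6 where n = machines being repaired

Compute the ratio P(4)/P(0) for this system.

P(4)/P(0) = ∏_{i=0}^{4-1} λ_i/μ_{i+1}
= (9-0)×3.6/2.5 × (9-1)×3.6/2.5 × (9-2)×3.6/2.5 × (9-3)×3.6/2.5
= 13002.6465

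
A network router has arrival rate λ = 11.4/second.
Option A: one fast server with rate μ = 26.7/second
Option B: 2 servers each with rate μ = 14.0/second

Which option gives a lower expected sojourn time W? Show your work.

Option A: single server μ = 26.7 (M/M/1)
  ρ_A = 11.4/26.7 = 0.4270
  W_A = 1/(μ-λ) = 1/(26.7-11.4) = 1/15.30 = 0.06536

Option B: 2 servers μ = 14.0 (M/M/2)
  ρ_B = λ/(cμ) = 11.4/(2×14.0) = 0.4071
  Offered load a = λ/μ = cρ = 11.4/14.0 = 0.8143
  P₀ = [ Σₙ₌₀^1 aⁿ/n! + a^2/(2!(1-ρ)) ]⁻¹
  Σ = a^0/0! + a^1/1! = 1.0000 + 0.8143 = 1.8143
  a^2/(2!(1-ρ)) = 0.6631/(2 × 0.5929) = 0.5592
  P₀ = 1/(1.8143 + 0.5592) = 0.4213
  Lq = P₀·a^2·ρ / (2!(1-ρ)²) = 0.4213 × 0.6631 × 0.4071 / (2 × 0.3515) = 0.1618
  Wq_B = Lq/λ = 0.1618/11.4 = 0.01419
  W_B = Wq_B + 1/μ = 0.01419 + 0.07143 = 0.08562

Since W_A = 0.06536 < W_B = 0.08562, Option A (single fast server) has the shorter time in system.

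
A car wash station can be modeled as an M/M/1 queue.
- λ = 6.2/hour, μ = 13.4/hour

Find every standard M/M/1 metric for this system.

Step 1: ρ = λ/μ = 6.2/13.4 = 0.4627
Step 2: L = λ/(μ-λ) = 6.2/7.20 = 0.8611
Step 3: Lq = λ²/(μ(μ-λ)) = 38.44/(13.4×7.20) = 0.3984
Step 4: W = 1/(μ-λ) = 1/7.20 = 0.13889
Step 5: Wq = λ/(μ(μ-λ)) = 6.2/(13.4×7.20) = 0.06426
Step 6: P(0) = 1-ρ = 0.5373
Verify: L = λW = 6.2×0.13889 = 0.8611 ✔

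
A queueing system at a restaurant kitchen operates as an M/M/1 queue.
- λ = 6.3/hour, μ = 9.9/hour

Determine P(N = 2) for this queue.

ρ = λ/μ = 6.3/9.9 = 0.6364
P(n) = (1-ρ)ρⁿ
P(2) = (1-0.6364) × 0.6364^2
P(2) = 0.3636 × 0.4050
P(2) = 0.1473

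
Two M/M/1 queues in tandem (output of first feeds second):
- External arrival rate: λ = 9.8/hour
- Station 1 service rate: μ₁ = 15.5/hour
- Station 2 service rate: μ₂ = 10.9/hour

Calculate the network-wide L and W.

By Jackson's theorem, each station behaves as independent M/M/1.
Station 1: ρ₁ = 9.8/15.5 = 0.6323, L₁ = ρ₁/(1-ρ₁) = λ/(μ₁-λ) = 9.8/5.70 = 1.7193
Station 2: ρ₂ = 9.8/10.9 = 0.8991, L₂ = ρ₂/(1-ρ₂) = λ/(μ₂-λ) = 9.8/1.10 = 8.9091
Total: L = L₁ + L₂ = 1.7193 + 8.9091 = 10.6284
W = L/λ = 10.6284/9.8 = 1.0845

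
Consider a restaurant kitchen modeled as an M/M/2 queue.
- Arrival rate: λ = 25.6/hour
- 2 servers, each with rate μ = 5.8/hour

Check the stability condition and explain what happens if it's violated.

Stability requires ρ = λ/(cμ) < 1
ρ = 25.6/(2 × 5.8) = 25.6/11.60 = 2.2069
Since 2.2069 ≥ 1, the system is UNSTABLE.
Need c > λ/μ = 25.6/5.8 = 4.41.
Minimum servers needed: c = 5.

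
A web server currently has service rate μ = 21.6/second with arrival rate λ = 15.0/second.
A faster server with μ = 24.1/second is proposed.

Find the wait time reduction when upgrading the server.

System 1: ρ₁ = 15.0/21.6 = 0.6944, W₁ = 1/(21.6-15.0) = 0.15152
System 2: ρ₂ = 15.0/24.1 = 0.6224, W₂ = 1/(24.1-15.0) = 0.10989
Improvement: (W₁-W₂)/W₁ = (0.15152-0.10989)/0.15152 = 27.47%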